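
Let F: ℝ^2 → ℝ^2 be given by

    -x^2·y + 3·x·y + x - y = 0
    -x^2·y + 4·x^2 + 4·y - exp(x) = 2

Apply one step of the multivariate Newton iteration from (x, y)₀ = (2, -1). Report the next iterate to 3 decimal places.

(1.476, -0.952)

At (2, -1): F = (1.000, 6.61094).
Jacobian J = [[-2·x·y + 3·y + 1, -x^2 + 3·x - 1], [-2·x·y + 8·x - exp(x), -x^2 + 4]].
At the point, J = [[2.000, 1.000], [12.61094, 0.000]] (det J = -12.61094).
Solving J·Δ = −F gives Δ = (-0.524, 0.048).
Then the next iterate is (x, y)₁ = (1.476, -0.952).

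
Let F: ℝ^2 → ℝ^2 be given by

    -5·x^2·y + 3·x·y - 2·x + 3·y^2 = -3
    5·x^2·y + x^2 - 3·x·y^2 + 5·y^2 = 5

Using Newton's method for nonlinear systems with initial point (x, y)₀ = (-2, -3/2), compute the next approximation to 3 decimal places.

(-1.212, -0.814)

At (-2, -3/2): F = (52.750, -6.250).
Jacobian J = [[-10·x·y + 3·y - 2, -5·x^2 + 3·x + 6·y], [10·x·y + 2·x - 3·y^2, 5·x^2 - 6·x·y + 10·y]].
At the point, J = [[-36.500, -35.000], [19.250, -13.000]] (det J = 1148.250).
Solving J·Δ = −F gives Δ = (0.788, 0.686).
Then the next iterate is (x, y)₁ = (-1.212, -0.814).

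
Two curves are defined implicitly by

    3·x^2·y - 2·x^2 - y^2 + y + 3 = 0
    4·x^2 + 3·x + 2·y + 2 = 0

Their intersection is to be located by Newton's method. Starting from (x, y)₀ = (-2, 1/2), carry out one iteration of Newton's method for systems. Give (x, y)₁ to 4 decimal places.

At (-2, 1/2): F = (1.2500, 13.0000).
Jacobian J = [[6·x·y - 4·x, 3·x^2 - 2·y + 1], [8·x + 3, 2]].
At the point, J = [[2.0000, 12.0000], [-13.0000, 2.0000]] (det J = 160.0000).
Solving J·Δ = −F gives Δ = (0.9594, -0.2641).
Then the next iterate is (x, y)₁ = (-1.0406, 0.2359).

(-1.0406, 0.2359)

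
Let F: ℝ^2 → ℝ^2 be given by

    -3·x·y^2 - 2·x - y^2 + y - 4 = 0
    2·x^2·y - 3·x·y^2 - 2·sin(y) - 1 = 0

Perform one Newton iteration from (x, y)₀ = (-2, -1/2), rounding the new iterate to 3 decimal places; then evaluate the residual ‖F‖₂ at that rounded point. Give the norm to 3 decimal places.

At (-2, -1/2): F = (0.750, -2.54115).
Jacobian J = [[-3·y^2 - 2, -6·x·y - 2·y + 1], [4·x·y - 3·y^2, 2·x^2 - 6·x·y - 2·cos(y)]].
At the point, J = [[-2.750, -4.000], [3.250, 0.24483]] (det J = 12.32670).
Solving J·Δ = −F gives Δ = (0.810, -0.369).
Then the next iterate is (x, y)₁ = (-1.190, -0.869).
Re-evaluating at (-1.190, -0.869): F = (-0.54824, 0.76211), so ‖F‖₂ = 0.939.

0.939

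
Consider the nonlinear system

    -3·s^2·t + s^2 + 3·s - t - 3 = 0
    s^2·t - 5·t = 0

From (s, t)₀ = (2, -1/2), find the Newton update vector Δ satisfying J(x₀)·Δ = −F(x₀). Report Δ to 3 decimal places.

At (2, -1/2): F = (13.500, 0.500).
Jacobian J = [[-6·s·t + 2·s + 3, -3·s^2 - 1], [2·s·t, s^2 - 5]].
At the point, J = [[13.000, -13.000], [-2.000, -1.000]] (det J = -39.000).
Solving J·Δ = −F gives Δ = (-0.179, 0.859).

(-0.179, 0.859)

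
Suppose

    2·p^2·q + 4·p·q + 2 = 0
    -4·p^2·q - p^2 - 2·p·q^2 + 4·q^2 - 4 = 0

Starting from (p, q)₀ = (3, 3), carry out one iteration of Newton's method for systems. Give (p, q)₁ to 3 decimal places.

(3.427, -0.750)

At (3, 3): F = (92.000, -139.000).
Jacobian J = [[4·p·q + 4·q, 2·p^2 + 4·p], [-8·p·q - 2·p - 2·q^2, -4·p^2 - 4·p·q + 8·q]].
At the point, J = [[48.000, 30.000], [-96.000, -48.000]] (det J = 576.000).
Solving J·Δ = −F gives Δ = (0.427, -3.750).
Then the next iterate is (p, q)₁ = (3.427, -0.750).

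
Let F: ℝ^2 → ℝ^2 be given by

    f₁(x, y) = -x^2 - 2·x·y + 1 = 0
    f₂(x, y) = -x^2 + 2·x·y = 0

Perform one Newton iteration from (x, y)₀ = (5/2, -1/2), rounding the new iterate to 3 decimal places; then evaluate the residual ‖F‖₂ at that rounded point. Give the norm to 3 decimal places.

2.224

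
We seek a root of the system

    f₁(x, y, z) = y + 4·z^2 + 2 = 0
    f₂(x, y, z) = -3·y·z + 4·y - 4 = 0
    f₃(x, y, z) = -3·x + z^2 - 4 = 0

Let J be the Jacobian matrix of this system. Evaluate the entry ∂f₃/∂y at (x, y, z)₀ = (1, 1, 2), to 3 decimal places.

0.000

∂f₃/∂y = 0.
At (1, 1, 2) this is 0.000.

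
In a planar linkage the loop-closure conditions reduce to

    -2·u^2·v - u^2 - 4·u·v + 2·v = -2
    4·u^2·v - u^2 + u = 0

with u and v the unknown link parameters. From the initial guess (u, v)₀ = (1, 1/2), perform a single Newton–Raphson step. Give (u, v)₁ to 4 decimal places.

At (1, 1/2): F = (-1.0000, 2.0000).
Jacobian J = [[-4·u·v - 2·u - 4·v, -2·u^2 - 4·u + 2], [8·u·v - 2·u + 1, 4·u^2]].
At the point, J = [[-6.0000, -4.0000], [3.0000, 4.0000]] (det J = -12.0000).
Solving J·Δ = −F gives Δ = (0.3333, -0.7500).
Then the next iterate is (u, v)₁ = (1.3333, -0.2500).

(1.3333, -0.2500)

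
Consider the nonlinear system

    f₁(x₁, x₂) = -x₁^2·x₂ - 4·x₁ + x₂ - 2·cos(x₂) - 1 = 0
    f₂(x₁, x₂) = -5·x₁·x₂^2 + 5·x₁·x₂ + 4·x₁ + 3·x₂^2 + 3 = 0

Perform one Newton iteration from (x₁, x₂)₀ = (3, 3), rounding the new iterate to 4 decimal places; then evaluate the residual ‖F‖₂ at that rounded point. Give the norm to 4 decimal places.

At (3, 3): F = (-35.020015, -48.0000).
Jacobian J = [[-2·x₁·x₂ - 4, -x₁^2 + 2·sin(x₂) + 1], [-5·x₂^2 + 5·x₂ + 4, -10·x₁·x₂ + 5·x₁ + 6·x₂]].
At the point, J = [[-22.0000, -7.717760], [-26.0000, -57.0000]] (det J = 1053.338240).
Solving J·Δ = −F gives Δ = (-1.5434, -0.1381).
Then the next iterate is (x₁, x₂)₁ = (1.4566, 2.8619).
Re-evaluating at (1.4566, 2.8619): F = (-8.114266, -5.410172), so ‖F‖₂ = 9.7525.

9.7525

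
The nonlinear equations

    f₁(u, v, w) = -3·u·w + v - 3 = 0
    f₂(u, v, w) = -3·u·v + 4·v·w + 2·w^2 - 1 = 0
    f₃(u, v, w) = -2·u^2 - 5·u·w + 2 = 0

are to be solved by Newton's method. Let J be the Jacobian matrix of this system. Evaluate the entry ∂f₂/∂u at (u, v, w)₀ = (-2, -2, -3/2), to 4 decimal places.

6.0000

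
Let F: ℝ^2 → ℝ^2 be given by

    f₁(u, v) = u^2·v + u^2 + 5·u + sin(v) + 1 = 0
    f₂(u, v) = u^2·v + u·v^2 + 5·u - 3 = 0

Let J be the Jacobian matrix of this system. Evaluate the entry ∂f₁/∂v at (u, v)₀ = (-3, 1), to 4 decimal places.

9.5403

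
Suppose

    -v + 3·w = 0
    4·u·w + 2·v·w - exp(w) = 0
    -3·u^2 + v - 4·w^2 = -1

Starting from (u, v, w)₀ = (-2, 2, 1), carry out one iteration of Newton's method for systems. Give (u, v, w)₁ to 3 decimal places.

(-0.684, 5.272, 1.757)

At (-2, 2, 1): F = (1.000, -6.71828, -13.000).
Jacobian J = [[0, -1, 3], [4·w, 2·w, 4·u + 2·v - exp(w)], [-6·u, 1, -8·w]].
At the point, J = [[0.000, -1.000, 3.000], [4.000, 2.000, -6.71828], [12.000, 1.000, -8.000]] (det J = -11.38062).
Solving J·Δ = −F gives Δ = (1.316, 3.272, 0.757).
Then the next iterate is (u, v, w)₁ = (-0.684, 5.272, 1.757).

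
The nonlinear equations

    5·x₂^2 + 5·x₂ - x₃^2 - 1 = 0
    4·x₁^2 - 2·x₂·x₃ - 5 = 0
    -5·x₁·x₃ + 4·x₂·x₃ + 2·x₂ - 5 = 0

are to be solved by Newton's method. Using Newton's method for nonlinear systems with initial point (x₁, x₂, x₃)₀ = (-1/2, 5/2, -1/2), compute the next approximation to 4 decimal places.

At (-1/2, 5/2, -1/2): F = (42.5000, -1.5000, -6.2500).
Jacobian J = [[0, 10·x₂ + 5, -2·x₃], [8·x₁, -2·x₃, -2·x₂], [-5·x₃, 4·x₃ + 2, -5·x₁ + 4·x₂]].
At the point, J = [[0.0000, 30.0000, 1.0000], [-4.0000, 1.0000, -5.0000], [2.5000, 0.0000, 12.5000]] (det J = 1122.5000).
Solving J·Δ = −F gives Δ = (-1.8151, -1.4454, 0.8630).
Then the next iterate is (x₁, x₂, x₃)₁ = (-2.3151, 1.0546, 0.3630).

(-2.3151, 1.0546, 0.3630)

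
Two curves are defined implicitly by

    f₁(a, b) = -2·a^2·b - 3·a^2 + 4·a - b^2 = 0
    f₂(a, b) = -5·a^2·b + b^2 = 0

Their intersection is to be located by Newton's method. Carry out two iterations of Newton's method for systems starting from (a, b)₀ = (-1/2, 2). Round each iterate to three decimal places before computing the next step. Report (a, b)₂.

At (-1/2, 2): F = (-7.750, 1.500).
Jacobian J = [[-4·a·b - 6·a + 4, -2·a^2 - 2·b], [-10·a·b, -5·a^2 + 2·b]].
At the point, J = [[11.000, -4.500], [10.000, 2.750]] (det J = 75.250).
Solving J·Δ = −F gives Δ = (0.194, -1.249).
Then the next iterate is (a, b)₁ = (-0.306, 0.751).
Round to (-0.306, 0.751) and repeat: F = (-2.20955, 0.21240), J = [[6.75522, -1.68927], [2.29806, 1.03382]].
Δ = (0.177, -0.599), so (a, b)₂ = (-0.129, 0.152).

(-0.129, 0.152)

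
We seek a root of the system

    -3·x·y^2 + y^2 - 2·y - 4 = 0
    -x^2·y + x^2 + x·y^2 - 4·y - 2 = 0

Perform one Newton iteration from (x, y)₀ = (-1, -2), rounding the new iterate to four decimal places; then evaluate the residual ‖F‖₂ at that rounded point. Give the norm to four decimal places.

70.6802

At (-1, -2): F = (16.0000, 5.0000).
Jacobian J = [[-3·y^2, -6·x·y + 2·y - 2], [-2·x·y + 2·x + y^2, -x^2 + 2·x·y - 4]].
At the point, J = [[-12.0000, -18.0000], [-2.0000, -1.0000]] (det J = -24.0000).
Solving J·Δ = −F gives Δ = (3.0833, -1.1667).
Then the next iterate is (x, y)₁ = (2.0833, -3.1667).
Re-evaluating at (2.0833, -3.1667): F = (-50.312539, 49.642166), so ‖F‖₂ = 70.6802.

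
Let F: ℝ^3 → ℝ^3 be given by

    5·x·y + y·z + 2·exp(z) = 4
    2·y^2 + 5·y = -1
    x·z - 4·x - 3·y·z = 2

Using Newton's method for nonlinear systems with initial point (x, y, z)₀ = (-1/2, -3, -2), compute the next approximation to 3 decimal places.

At (-1/2, -3, -2): F = (9.77067, 4.000, -17.000).
Jacobian J = [[5·y, 5·x + z, y + 2·exp(z)], [0, 4·y + 5, 0], [z - 4, -3·z, x - 3·y]].
At the point, J = [[-15.000, -4.500, -2.72933], [0.000, -7.000, 0.000], [-6.000, 6.000, 8.500]] (det J = 1007.13184).
Solving J·Δ = −F gives Δ = (0.168, 0.571, 1.715).
Then the next iterate is (x, y, z)₁ = (-0.332, -2.429, -0.285).

(-0.332, -2.429, -0.285)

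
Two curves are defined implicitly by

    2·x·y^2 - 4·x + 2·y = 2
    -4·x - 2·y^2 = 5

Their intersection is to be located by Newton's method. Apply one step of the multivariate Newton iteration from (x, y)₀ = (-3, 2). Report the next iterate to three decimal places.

(-2.517, 1.633)

At (-3, 2): F = (-10.000, -1.000).
Jacobian J = [[2·y^2 - 4, 4·x·y + 2], [-4, -4·y]].
At the point, J = [[4.000, -22.000], [-4.000, -8.000]] (det J = -120.000).
Solving J·Δ = −F gives Δ = (0.483, -0.367).
Then the next iterate is (x, y)₁ = (-2.517, 1.633).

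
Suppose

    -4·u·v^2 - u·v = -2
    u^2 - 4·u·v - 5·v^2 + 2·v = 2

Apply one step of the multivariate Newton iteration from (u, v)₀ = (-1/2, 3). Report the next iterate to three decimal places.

At (-1/2, 3): F = (21.500, -34.750).
Jacobian J = [[-4·v^2 - v, -8·u·v - u], [2·u - 4·v, -4·u - 10·v + 2]].
At the point, J = [[-39.000, 12.500], [-13.000, -26.000]] (det J = 1176.500).
Solving J·Δ = −F gives Δ = (0.106, -1.390).
Then the next iterate is (u, v)₁ = (-0.394, 1.610).

(-0.394, 1.610)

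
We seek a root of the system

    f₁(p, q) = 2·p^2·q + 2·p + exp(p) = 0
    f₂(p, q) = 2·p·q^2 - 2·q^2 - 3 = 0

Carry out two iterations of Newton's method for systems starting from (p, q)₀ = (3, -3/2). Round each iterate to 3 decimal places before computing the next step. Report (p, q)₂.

(1.716, -1.382)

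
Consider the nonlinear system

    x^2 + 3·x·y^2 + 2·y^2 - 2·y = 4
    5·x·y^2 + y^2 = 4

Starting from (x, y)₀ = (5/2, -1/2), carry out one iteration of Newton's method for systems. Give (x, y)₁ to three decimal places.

(1.186, -0.668)

At (5/2, -1/2): F = (5.625, -0.625).
Jacobian J = [[2·x + 3·y^2, 6·x·y + 4·y - 2], [5·y^2, 10·x·y + 2·y]].
At the point, J = [[5.750, -11.500], [1.250, -13.500]] (det J = -63.250).
Solving J·Δ = −F gives Δ = (-1.314, -0.168).
Then the next iterate is (x, y)₁ = (1.186, -0.668).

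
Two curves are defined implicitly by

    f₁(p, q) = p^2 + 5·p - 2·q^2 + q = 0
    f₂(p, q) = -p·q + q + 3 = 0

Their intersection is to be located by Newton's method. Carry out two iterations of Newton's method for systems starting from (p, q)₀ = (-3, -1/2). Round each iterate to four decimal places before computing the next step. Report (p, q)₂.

(-6.1083, -0.3233)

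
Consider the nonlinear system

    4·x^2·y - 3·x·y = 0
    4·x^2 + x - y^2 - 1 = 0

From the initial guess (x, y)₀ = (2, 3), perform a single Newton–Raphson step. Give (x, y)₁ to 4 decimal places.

At (2, 3): F = (30.0000, 8.0000).
Jacobian J = [[8·x·y - 3·y, 4·x^2 - 3·x], [8·x + 1, -2·y]].
At the point, J = [[39.0000, 10.0000], [17.0000, -6.0000]] (det J = -404.0000).
Solving J·Δ = −F gives Δ = (-0.6436, -0.4901).
Then the next iterate is (x, y)₁ = (1.3564, 2.5099).

(1.3564, 2.5099)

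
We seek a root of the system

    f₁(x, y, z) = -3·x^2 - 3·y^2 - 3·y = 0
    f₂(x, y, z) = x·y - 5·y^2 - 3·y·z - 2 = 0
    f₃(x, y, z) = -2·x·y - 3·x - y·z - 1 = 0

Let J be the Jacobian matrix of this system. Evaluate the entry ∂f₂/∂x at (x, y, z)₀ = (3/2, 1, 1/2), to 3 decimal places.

∂f₂/∂x = y.
At (3/2, 1, 1/2) this is 1.000.

1.000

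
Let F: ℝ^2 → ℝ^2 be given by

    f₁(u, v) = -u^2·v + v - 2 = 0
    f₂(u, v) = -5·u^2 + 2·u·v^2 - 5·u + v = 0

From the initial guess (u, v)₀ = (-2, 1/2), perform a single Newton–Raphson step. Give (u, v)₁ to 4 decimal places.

At (-2, 1/2): F = (-3.5000, -10.5000).
Jacobian J = [[-2·u·v, -u^2 + 1], [-10·u + 2·v^2 - 5, 4·u·v + 1]].
At the point, J = [[2.0000, -3.0000], [15.5000, -3.0000]] (det J = 40.5000).
Solving J·Δ = −F gives Δ = (0.5185, -0.8210).
Then the next iterate is (u, v)₁ = (-1.4815, -0.3210).

(-1.4815, -0.3210)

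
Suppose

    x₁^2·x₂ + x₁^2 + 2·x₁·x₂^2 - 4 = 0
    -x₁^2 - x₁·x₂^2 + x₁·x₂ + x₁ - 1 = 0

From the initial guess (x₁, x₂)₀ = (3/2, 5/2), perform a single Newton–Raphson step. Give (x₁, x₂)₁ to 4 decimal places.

(1.2802, 1.4815)

At (3/2, 5/2): F = (22.6250, -7.3750).
Jacobian J = [[2·x₁·x₂ + 2·x₁ + 2·x₂^2, x₁^2 + 4·x₁·x₂], [-2·x₁ - x₂^2 + x₂ + 1, -2·x₁·x₂ + x₁]].
At the point, J = [[23.0000, 17.2500], [-5.7500, -6.0000]] (det J = -38.8125).
Solving J·Δ = −F gives Δ = (-0.2198, -1.0185).
Then the next iterate is (x₁, x₂)₁ = (1.2802, 1.4815).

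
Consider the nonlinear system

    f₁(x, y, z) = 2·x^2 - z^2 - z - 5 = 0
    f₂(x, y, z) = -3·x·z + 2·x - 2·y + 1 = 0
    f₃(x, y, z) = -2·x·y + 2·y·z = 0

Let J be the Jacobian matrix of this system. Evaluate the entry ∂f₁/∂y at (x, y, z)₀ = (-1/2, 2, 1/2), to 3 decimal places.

0.000

∂f₁/∂y = 0.
At (-1/2, 2, 1/2) this is 0.000.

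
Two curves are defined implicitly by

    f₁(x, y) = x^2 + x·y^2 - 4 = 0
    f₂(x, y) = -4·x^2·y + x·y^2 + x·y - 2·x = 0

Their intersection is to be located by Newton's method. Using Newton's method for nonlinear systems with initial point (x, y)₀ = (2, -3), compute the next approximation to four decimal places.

(1.2867, -2.2727)

At (2, -3): F = (18.0000, 56.0000).
Jacobian J = [[2·x + y^2, 2·x·y], [-8·x·y + y^2 + y - 2, -4·x^2 + 2·x·y + x]].
At the point, J = [[13.0000, -12.0000], [52.0000, -26.0000]] (det J = 286.0000).
Solving J·Δ = −F gives Δ = (-0.7133, 0.7273).
Then the next iterate is (x, y)₁ = (1.2867, -2.2727).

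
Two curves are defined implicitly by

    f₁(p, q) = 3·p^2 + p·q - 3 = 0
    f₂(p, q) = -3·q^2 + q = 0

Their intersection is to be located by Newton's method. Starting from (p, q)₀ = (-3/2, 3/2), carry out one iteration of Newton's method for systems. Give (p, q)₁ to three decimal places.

(-1.169, 0.844)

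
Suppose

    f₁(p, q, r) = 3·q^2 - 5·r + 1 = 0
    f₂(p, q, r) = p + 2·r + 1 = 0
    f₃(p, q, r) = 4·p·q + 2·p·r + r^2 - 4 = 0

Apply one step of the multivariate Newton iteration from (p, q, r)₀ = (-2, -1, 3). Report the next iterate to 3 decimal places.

At (-2, -1, 3): F = (-11.000, 5.000, 1.000).
Jacobian J = [[0, 6·q, -5], [1, 0, 2], [4·q + 2·r, 4·p, 2·p + 2·r]].
At the point, J = [[0.000, -6.000, -5.000], [1.000, 0.000, 2.000], [2.000, -8.000, 2.000]] (det J = 28.000).
Solving J·Δ = −F gives Δ = (-2.571, -0.821, -1.214).
Then the next iterate is (p, q, r)₁ = (-4.571, -1.821, 1.786).

(-4.571, -1.821, 1.786)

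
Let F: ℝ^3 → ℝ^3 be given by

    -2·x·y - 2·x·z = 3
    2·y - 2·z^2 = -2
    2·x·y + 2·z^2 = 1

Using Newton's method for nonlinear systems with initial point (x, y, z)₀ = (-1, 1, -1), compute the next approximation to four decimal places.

(-1.5000, 5.0000, -3.5000)

At (-1, 1, -1): F = (-3.0000, 2.0000, -1.0000).
Jacobian J = [[-2·y - 2·z, -2·x, -2·x], [0, 2, -4·z], [2·y, 2·x, 4·z]].
At the point, J = [[0.0000, 2.0000, 2.0000], [0.0000, 2.0000, 4.0000], [2.0000, -2.0000, -4.0000]] (det J = 8.0000).
Solving J·Δ = −F gives Δ = (-0.5000, 4.0000, -2.5000).
Then the next iterate is (x, y, z)₁ = (-1.5000, 5.0000, -3.5000).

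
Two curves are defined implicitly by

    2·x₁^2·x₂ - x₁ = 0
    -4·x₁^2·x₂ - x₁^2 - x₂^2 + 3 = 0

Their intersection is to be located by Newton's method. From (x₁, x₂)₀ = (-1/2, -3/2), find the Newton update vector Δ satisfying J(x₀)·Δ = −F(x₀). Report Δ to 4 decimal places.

(0.2308, -0.4231)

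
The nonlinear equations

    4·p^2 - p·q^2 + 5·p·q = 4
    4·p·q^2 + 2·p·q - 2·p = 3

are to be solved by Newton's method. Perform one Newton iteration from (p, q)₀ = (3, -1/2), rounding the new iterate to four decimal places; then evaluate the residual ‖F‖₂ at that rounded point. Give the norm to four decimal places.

33.8272

At (3, -1/2): F = (23.7500, -9.0000).
Jacobian J = [[8·p - q^2 + 5·q, -2·p·q + 5·p], [4·q^2 + 2·q - 2, 8·p·q + 2·p]].
At the point, J = [[21.2500, 18.0000], [-2.0000, -6.0000]] (det J = -91.5000).
Solving J·Δ = −F gives Δ = (0.2131, -1.5710).
Then the next iterate is (p, q)₁ = (3.2131, -2.0710).
Re-evaluating at (3.2131, -2.0710): F = (-9.756722, 32.389610), so ‖F‖₂ = 33.8272.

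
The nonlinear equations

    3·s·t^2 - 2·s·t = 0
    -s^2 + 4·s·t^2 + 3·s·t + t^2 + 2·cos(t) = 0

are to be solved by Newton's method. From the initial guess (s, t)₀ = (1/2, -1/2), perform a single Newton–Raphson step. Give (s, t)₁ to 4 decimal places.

(1.2003, 0.3402)

At (1/2, -1/2): F = (0.8750, 1.505165).
Jacobian J = [[3·t^2 - 2·t, 6·s·t - 2·s], [-2·s + 4·t^2 + 3·t, 8·s·t + 3·s + 2·t - 2·sin(t)]].
At the point, J = [[1.7500, -2.5000], [-1.5000, -0.541149]] (det J = -4.697011).
Solving J·Δ = −F gives Δ = (0.7003, 0.8402).
Then the next iterate is (s, t)₁ = (1.2003, 0.3402).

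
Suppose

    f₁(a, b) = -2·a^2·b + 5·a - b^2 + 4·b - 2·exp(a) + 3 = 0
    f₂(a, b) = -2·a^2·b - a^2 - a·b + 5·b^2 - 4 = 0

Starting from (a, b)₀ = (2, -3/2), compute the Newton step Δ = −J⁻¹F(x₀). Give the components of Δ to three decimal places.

(-0.674, 0.474)

At (2, -3/2): F = (1.97189, 18.250).
Jacobian J = [[-4·a·b - 2·exp(a) + 5, -2·a^2 - 2·b + 4], [-4·a·b - 2·a - b, -2·a^2 - a + 10·b]].
At the point, J = [[2.22189, -1.000], [9.500, -25.000]] (det J = -46.04720).
Solving J·Δ = −F gives Δ = (-0.674, 0.474).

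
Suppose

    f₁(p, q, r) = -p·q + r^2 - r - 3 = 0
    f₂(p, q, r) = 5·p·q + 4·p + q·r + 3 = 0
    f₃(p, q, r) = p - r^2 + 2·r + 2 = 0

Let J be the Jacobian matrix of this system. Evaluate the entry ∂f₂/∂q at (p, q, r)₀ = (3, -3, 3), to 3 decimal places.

18.000

∂f₂/∂q = 5·p + r.
At (3, -3, 3) this is 18.000.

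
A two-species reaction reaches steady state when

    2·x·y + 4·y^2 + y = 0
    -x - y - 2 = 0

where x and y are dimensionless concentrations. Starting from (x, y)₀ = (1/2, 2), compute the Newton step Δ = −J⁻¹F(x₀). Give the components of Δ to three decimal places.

At (1/2, 2): F = (20.000, -4.500).
Jacobian J = [[2·y, 2·x + 8·y + 1], [-1, -1]].
At the point, J = [[4.000, 18.000], [-1.000, -1.000]] (det J = 14.000).
Solving J·Δ = −F gives Δ = (-4.357, -0.143).

(-4.357, -0.143)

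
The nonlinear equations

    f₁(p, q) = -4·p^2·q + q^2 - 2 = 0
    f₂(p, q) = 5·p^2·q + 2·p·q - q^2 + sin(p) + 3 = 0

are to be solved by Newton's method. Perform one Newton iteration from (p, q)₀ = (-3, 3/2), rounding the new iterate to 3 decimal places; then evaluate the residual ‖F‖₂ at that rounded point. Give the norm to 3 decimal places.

3.870

At (-3, 3/2): F = (-53.750, 59.10888).
Jacobian J = [[-8·p·q, -4·p^2 + 2·q], [10·p·q + 2·q + cos(p), 5·p^2 + 2·p - 2·q]].
At the point, J = [[36.000, -33.000], [-42.98999, 36.000]] (det J = -122.66975).
Solving J·Δ = −F gives Δ = (0.127, -1.490).
Then the next iterate is (p, q)₁ = (-2.873, 0.010).
Re-evaluating at (-2.873, 0.010): F = (-2.33007, 3.08977), so ‖F‖₂ = 3.870.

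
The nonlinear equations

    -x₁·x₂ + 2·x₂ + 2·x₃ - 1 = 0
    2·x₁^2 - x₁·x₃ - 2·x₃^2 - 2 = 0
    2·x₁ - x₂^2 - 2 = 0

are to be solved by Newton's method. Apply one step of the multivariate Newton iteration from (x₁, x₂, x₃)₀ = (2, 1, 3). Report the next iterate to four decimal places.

(10.5000, 10.0000, 4.7500)

At (2, 1, 3): F = (5.0000, -18.0000, 1.0000).
Jacobian J = [[-x₂, -x₁ + 2, 2], [4·x₁ - x₃, 0, -x₁ - 4·x₃], [2, -2·x₂, 0]].
At the point, J = [[-1.0000, 0.0000, 2.0000], [5.0000, 0.0000, -14.0000], [2.0000, -2.0000, 0.0000]] (det J = 8.0000).
Solving J·Δ = −F gives Δ = (8.5000, 9.0000, 1.7500).
Then the next iterate is (x₁, x₂, x₃)₁ = (10.5000, 10.0000, 4.7500).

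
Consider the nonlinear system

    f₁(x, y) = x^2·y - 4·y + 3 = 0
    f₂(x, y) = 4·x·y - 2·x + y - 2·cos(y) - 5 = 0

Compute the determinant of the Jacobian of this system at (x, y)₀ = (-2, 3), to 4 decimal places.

80.6131

J = [[2·x·y, x^2 - 4], [4·y - 2, 4·x + 2·sin(y) + 1]].
At the point, J = [[-12.0000, 0.0000], [10.0000, -6.717760]].
det J = 80.6131.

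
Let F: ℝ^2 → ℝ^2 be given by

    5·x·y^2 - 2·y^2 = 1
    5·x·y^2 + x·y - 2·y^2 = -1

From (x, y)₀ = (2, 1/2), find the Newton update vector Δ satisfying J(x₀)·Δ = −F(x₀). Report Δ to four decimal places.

At (2, 1/2): F = (1.0000, 4.0000).
Jacobian J = [[5·y^2, 10·x·y - 4·y], [5·y^2 + y, 10·x·y + x - 4·y]].
At the point, J = [[1.2500, 8.0000], [1.7500, 10.0000]] (det J = -1.5000).
Solving J·Δ = −F gives Δ = (-14.6667, 2.1667).

(-14.6667, 2.1667)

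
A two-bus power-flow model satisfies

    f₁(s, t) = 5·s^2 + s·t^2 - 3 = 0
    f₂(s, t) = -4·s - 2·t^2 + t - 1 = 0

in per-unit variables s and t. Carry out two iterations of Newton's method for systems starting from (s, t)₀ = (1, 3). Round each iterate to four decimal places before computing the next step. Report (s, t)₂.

(1.0874, -0.6819)

At (1, 3): F = (11.0000, -20.0000).
Jacobian J = [[10·s + t^2, 2·s·t], [-4, -4·t + 1]].
At the point, J = [[19.0000, 6.0000], [-4.0000, -11.0000]] (det J = -185.0000).
Solving J·Δ = −F gives Δ = (-0.0054, -1.8162).
Then the next iterate is (s, t)₁ = (0.9946, 1.1838).
Round to (0.9946, 1.1838) and repeat: F = (3.339961, -6.597365), J = [[11.347382, 2.354815], [-4.0000, -3.7352]].
Δ = (0.0928, -1.8657), so (s, t)₂ = (1.0874, -0.6819).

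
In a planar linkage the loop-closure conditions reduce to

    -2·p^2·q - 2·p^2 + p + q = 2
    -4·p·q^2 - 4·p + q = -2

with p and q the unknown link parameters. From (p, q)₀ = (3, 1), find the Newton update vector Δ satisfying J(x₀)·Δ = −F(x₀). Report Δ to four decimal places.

At (3, 1): F = (-34.0000, -21.0000).
Jacobian J = [[-4·p·q - 4·p + 1, -2·p^2 + 1], [-4·q^2 - 4, -8·p·q + 1]].
At the point, J = [[-23.0000, -17.0000], [-8.0000, -23.0000]] (det J = 393.0000).
Solving J·Δ = −F gives Δ = (-1.0814, -0.5369).

(-1.0814, -0.5369)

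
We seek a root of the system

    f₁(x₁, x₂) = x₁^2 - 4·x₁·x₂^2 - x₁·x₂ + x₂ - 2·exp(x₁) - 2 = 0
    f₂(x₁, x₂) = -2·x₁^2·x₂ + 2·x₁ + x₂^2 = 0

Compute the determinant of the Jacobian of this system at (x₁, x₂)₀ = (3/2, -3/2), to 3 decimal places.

-91.525

J = [[2·x₁ - 4·x₂^2 - x₂ - 2·exp(x₁), -8·x₁·x₂ - x₁ + 1], [-4·x₁·x₂ + 2, -2·x₁^2 + 2·x₂]].
At the point, J = [[-13.46338, 17.500], [11.000, -7.500]].
det J = -91.525.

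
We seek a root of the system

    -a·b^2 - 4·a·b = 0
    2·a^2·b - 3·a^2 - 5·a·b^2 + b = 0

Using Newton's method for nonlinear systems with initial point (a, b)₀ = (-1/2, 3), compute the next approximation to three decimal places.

(-0.106, 2.556)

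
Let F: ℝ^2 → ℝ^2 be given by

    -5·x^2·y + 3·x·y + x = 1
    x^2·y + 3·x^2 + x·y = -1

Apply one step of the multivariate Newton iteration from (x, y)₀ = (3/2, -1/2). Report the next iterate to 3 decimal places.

(0.763, -0.690)

At (3/2, -1/2): F = (3.875, 5.875).
Jacobian J = [[-10·x·y + 3·y + 1, -5·x^2 + 3·x], [2·x·y + 6·x + y, x^2 + x]].
At the point, J = [[7.000, -6.750], [7.000, 3.750]] (det J = 73.500).
Solving J·Δ = −F gives Δ = (-0.737, -0.190).
Then the next iterate is (x, y)₁ = (0.763, -0.690).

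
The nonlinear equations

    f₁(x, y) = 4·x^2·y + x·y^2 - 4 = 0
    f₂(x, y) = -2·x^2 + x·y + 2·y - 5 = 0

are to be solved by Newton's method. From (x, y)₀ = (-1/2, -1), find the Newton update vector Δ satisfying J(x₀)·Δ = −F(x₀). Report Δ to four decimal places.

(-1.0455, 5.3636)

At (-1/2, -1): F = (-5.5000, -7.0000).
Jacobian J = [[8·x·y + y^2, 4·x^2 + 2·x·y], [-4·x + y, x + 2]].
At the point, J = [[5.0000, 2.0000], [1.0000, 1.5000]] (det J = 5.5000).
Solving J·Δ = −F gives Δ = (-1.0455, 5.3636).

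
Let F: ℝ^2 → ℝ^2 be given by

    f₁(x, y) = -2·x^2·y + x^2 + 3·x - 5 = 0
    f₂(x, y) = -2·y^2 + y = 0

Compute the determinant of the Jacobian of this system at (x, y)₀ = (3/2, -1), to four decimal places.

60.0000

J = [[-4·x·y + 2·x + 3, -2·x^2], [0, -4·y + 1]].
At the point, J = [[12.0000, -4.5000], [0.0000, 5.0000]].
det J = 60.0000.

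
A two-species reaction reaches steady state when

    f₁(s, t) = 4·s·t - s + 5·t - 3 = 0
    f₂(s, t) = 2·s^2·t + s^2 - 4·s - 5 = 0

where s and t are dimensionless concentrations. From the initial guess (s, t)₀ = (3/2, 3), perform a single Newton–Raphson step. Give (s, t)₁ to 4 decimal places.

At (3/2, 3): F = (28.5000, 4.7500).
Jacobian J = [[4·t - 1, 4·s + 5], [4·s·t + 2·s - 4, 2·s^2]].
At the point, J = [[11.0000, 11.0000], [17.0000, 4.5000]] (det J = -137.5000).
Solving J·Δ = −F gives Δ = (0.5527, -3.1436).
Then the next iterate is (s, t)₁ = (2.0527, -0.1436).

(2.0527, -0.1436)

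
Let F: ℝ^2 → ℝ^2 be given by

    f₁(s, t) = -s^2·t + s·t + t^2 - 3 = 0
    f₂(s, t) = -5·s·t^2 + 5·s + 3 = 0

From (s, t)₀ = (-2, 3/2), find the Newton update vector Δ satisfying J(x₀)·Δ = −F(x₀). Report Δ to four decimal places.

(1.1927, -0.2682)

At (-2, 3/2): F = (-9.7500, 15.5000).
Jacobian J = [[-2·s·t + t, -s^2 + s + 2·t], [-5·t^2 + 5, -10·s·t]].
At the point, J = [[7.5000, -3.0000], [-6.2500, 30.0000]] (det J = 206.2500).
Solving J·Δ = −F gives Δ = (1.1927, -0.2682).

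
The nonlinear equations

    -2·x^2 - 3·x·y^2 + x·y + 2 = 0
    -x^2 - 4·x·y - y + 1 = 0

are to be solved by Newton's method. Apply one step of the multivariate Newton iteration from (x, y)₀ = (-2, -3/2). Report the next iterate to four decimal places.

At (-2, -3/2): F = (10.5000, -13.5000).
Jacobian J = [[-4·x - 3·y^2 + y, -6·x·y + x], [-2·x - 4·y, -4·x - 1]].
At the point, J = [[-0.2500, -20.0000], [10.0000, 7.0000]] (det J = 198.2500).
Solving J·Δ = −F gives Δ = (0.9912, 0.5126).
Then the next iterate is (x, y)₁ = (-1.0088, -0.9874).

(-1.0088, -0.9874)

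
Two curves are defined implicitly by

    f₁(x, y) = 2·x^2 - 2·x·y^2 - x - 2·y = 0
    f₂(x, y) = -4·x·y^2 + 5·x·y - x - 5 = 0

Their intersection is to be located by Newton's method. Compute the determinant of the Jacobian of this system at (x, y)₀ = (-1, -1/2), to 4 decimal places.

31.5000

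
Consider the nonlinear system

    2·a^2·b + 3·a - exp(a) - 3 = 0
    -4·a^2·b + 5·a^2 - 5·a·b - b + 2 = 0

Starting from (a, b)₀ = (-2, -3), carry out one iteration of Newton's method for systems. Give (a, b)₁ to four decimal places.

(-1.5251, -0.4529)

At (-2, -3): F = (-33.135335, 43.0000).
Jacobian J = [[4·a·b - exp(a) + 3, 2·a^2], [-8·a·b + 10·a - 5·b, -4·a^2 - 5·a - 1]].
At the point, J = [[26.864665, 8.0000], [-53.0000, -7.0000]] (det J = 235.947347).
Solving J·Δ = −F gives Δ = (0.4749, 2.5471).
Then the next iterate is (a, b)₁ = (-1.5251, -0.4529).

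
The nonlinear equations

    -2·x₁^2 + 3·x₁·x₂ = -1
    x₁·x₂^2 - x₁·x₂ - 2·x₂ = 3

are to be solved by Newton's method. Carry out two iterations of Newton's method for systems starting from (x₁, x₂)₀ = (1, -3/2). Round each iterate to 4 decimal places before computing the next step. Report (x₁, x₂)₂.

(0.2694, -1.1717)

At (1, -3/2): F = (-5.5000, 3.7500).
Jacobian J = [[-4·x₁ + 3·x₂, 3·x₁], [x₂^2 - x₂, 2·x₁·x₂ - x₁ - 2]].
At the point, J = [[-8.5000, 3.0000], [3.7500, -6.0000]] (det J = 39.7500).
Solving J·Δ = −F gives Δ = (-0.5472, 0.2830).
Then the next iterate is (x₁, x₂)₁ = (0.4528, -1.2170).
Round to (0.4528, -1.2170) and repeat: F = (-1.063228, 0.655695), J = [[-5.4622, 1.3584], [2.698089, -3.554915]].
Δ = (-0.1834, 0.0453), so (x₁, x₂)₂ = (0.2694, -1.1717).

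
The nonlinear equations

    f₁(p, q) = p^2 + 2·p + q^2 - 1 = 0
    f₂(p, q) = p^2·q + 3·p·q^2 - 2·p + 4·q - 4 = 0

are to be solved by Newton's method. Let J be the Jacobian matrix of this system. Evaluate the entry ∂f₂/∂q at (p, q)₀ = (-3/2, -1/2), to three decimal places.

∂f₂/∂q = p^2 + 6·p·q + 4.
At (-3/2, -1/2) this is 10.750.

10.750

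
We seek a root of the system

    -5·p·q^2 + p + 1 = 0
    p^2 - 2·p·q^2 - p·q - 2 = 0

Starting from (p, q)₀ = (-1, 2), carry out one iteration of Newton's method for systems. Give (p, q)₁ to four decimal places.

(-1.0000, 1.0000)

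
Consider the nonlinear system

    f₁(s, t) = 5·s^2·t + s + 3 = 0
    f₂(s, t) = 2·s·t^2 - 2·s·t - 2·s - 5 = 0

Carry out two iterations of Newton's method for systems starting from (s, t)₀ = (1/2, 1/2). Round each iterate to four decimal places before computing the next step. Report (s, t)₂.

At (1/2, 1/2): F = (4.1250, -6.2500).
Jacobian J = [[10·s·t + 1, 5·s^2], [2·t^2 - 2·t - 2, 4·s·t - 2·s]].
At the point, J = [[3.5000, 1.2500], [-2.5000, 0.0000]] (det J = 3.1250).
Solving J·Δ = −F gives Δ = (-2.5000, 3.7000).
Then the next iterate is (s, t)₁ = (-2.0000, 4.2000).
Round to (-2.0000, 4.2000) and repeat: F = (85.0000, -54.7600), J = [[-83.0000, 20.0000], [24.8800, -29.6000]].
Δ = (0.7252, -1.2404), so (s, t)₂ = (-1.2748, 2.9596).

(-1.2748, 2.9596)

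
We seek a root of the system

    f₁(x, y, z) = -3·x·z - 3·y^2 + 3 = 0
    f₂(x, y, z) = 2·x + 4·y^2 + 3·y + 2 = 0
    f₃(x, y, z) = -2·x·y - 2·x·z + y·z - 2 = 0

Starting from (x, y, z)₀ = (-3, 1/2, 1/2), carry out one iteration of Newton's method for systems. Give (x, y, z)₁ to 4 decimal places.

(-2.6368, 0.6105, -0.1526)

At (-3, 1/2, 1/2): F = (6.7500, -1.5000, 4.2500).
Jacobian J = [[-3·z, -6·y, -3·x], [2, 8·y + 3, 0], [-2·y - 2·z, -2·x + z, -2·x + y]].
At the point, J = [[-1.5000, -3.0000, 9.0000], [2.0000, 7.0000, 0.0000], [-2.0000, 6.5000, 6.5000]] (det J = 213.7500).
Solving J·Δ = −F gives Δ = (0.3632, 0.1105, -0.6526).
Then the next iterate is (x, y, z)₁ = (-2.6368, 0.6105, -0.1526).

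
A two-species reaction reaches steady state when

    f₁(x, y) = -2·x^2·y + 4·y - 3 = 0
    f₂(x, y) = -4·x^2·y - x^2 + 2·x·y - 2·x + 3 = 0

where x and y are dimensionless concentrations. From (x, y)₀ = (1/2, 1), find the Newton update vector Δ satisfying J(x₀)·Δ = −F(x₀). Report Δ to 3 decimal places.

(0.350, 0.057)

At (1/2, 1): F = (0.500, 1.750).
Jacobian J = [[-4·x·y, -2·x^2 + 4], [-8·x·y - 2·x + 2·y - 2, -4·x^2 + 2·x]].
At the point, J = [[-2.000, 3.500], [-5.000, 0.000]] (det J = 17.500).
Solving J·Δ = −F gives Δ = (0.350, 0.057).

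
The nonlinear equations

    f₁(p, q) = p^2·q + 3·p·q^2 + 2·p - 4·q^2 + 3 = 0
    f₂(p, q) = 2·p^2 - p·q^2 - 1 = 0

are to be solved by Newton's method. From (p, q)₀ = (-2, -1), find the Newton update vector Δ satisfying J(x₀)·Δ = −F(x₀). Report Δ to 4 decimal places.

(0.8667, 0.3000)

At (-2, -1): F = (-15.0000, 9.0000).
Jacobian J = [[2·p·q + 3·q^2 + 2, p^2 + 6·p·q - 8·q], [4·p - q^2, -2·p·q]].
At the point, J = [[9.0000, 24.0000], [-9.0000, -4.0000]] (det J = 180.0000).
Solving J·Δ = −F gives Δ = (0.8667, 0.3000).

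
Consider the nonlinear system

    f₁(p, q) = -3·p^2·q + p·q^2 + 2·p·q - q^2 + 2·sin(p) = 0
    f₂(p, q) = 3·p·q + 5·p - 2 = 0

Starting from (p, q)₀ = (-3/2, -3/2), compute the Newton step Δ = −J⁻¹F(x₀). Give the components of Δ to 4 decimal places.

(0.5836, -0.5463)

At (-3/2, -3/2): F = (7.005010, -2.7500).
Jacobian J = [[-6·p·q + q^2 + 2·q + 2·cos(p), -3·p^2 + 2·p·q + 2·p - 2·q], [3·q + 5, 3·p]].
At the point, J = [[-14.108526, -2.2500], [0.5000, -4.5000]] (det J = 64.613365).
Solving J·Δ = −F gives Δ = (0.5836, -0.5463).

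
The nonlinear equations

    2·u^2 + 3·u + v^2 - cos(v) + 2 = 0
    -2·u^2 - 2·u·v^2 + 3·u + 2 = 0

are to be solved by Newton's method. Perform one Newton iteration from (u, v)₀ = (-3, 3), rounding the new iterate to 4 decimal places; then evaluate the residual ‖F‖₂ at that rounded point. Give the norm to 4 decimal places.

11.2391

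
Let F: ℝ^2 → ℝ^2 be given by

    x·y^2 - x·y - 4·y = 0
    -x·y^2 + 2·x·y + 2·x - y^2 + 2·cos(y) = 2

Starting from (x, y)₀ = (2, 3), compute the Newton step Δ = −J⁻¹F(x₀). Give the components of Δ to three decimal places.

At (2, 3): F = (0.000, -14.97998).
Jacobian J = [[y^2 - y, 2·x·y - x - 4], [-y^2 + 2·y + 2, -2·x·y + 2·x - 2·y - 2·sin(y)]].
At the point, J = [[6.000, 6.000], [-1.000, -14.28224]] (det J = -79.69344).
Solving J·Δ = −F gives Δ = (1.128, -1.128).

(1.128, -1.128)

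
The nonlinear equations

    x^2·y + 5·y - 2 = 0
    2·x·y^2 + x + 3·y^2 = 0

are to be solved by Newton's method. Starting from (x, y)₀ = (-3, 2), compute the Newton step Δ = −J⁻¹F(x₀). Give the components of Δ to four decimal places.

(5.6667, 3.0000)

At (-3, 2): F = (26.0000, -15.0000).
Jacobian J = [[2·x·y, x^2 + 5], [2·y^2 + 1, 4·x·y + 6·y]].
At the point, J = [[-12.0000, 14.0000], [9.0000, -12.0000]] (det J = 18.0000).
Solving J·Δ = −F gives Δ = (5.6667, 3.0000).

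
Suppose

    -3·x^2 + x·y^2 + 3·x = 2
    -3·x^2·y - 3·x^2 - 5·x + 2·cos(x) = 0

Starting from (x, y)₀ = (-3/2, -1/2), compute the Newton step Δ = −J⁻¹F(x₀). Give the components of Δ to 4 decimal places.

At (-3/2, -1/2): F = (-13.6250, 4.266474).
Jacobian J = [[-6·x + y^2 + 3, 2·x·y], [-6·x·y - 6·x - 2·sin(x) - 5, -3·x^2]].
At the point, J = [[12.2500, 1.5000], [1.494990, -6.7500]] (det J = -84.929985).
Solving J·Δ = −F gives Δ = (1.0075, 0.8552).

(1.0075, 0.8552)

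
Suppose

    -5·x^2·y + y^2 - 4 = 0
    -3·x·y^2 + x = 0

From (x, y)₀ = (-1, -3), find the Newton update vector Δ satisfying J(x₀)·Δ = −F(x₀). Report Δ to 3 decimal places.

(0.291, 1.024)

At (-1, -3): F = (20.000, 26.000).
Jacobian J = [[-10·x·y, -5·x^2 + 2·y], [-3·y^2 + 1, -6·x·y]].
At the point, J = [[-30.000, -11.000], [-26.000, -18.000]] (det J = 254.000).
Solving J·Δ = −F gives Δ = (0.291, 1.024).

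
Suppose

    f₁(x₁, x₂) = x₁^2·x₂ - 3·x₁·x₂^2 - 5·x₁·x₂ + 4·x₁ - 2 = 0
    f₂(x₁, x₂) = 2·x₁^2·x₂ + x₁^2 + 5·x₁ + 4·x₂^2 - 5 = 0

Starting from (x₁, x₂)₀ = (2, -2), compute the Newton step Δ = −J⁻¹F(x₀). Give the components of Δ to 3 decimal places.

(0.655, 0.552)

At (2, -2): F = (-6.000, 9.000).
Jacobian J = [[2·x₁·x₂ - 3·x₂^2 - 5·x₂ + 4, x₁^2 - 6·x₁·x₂ - 5·x₁], [4·x₁·x₂ + 2·x₁ + 5, 2·x₁^2 + 8·x₂]].
At the point, J = [[-6.000, 18.000], [-7.000, -8.000]] (det J = 174.000).
Solving J·Δ = −F gives Δ = (0.655, 0.552).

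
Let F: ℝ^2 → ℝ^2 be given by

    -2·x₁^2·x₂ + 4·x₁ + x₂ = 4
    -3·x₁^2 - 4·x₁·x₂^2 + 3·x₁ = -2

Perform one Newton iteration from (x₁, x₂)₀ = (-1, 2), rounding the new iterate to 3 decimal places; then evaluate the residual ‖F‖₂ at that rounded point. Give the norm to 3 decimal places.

4.707

At (-1, 2): F = (-10.000, 12.000).
Jacobian J = [[-4·x₁·x₂ + 4, -2·x₁^2 + 1], [-6·x₁ - 4·x₂^2 + 3, -8·x₁·x₂]].
At the point, J = [[12.000, -1.000], [-7.000, 16.000]] (det J = 185.000).
Solving J·Δ = −F gives Δ = (0.800, -0.400).
Then the next iterate is (x₁, x₂)₁ = (-0.200, 1.600).
Re-evaluating at (-0.200, 1.600): F = (-3.328, 3.328), so ‖F‖₂ = 4.707.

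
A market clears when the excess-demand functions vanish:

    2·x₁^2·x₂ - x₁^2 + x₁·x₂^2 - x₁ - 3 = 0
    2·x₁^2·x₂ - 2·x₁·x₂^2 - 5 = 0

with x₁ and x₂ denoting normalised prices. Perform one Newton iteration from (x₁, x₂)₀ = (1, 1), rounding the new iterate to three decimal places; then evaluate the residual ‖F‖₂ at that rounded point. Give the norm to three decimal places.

At (1, 1): F = (-2.000, -5.000).
Jacobian J = [[4·x₁·x₂ - 2·x₁ + x₂^2 - 1, 2·x₁^2 + 2·x₁·x₂], [4·x₁·x₂ - 2·x₂^2, 2·x₁^2 - 4·x₁·x₂]].
At the point, J = [[2.000, 4.000], [2.000, -2.000]] (det J = -12.000).
Solving J·Δ = −F gives Δ = (2.000, -0.500).
Then the next iterate is (x₁, x₂)₁ = (3.000, 0.500).
Re-evaluating at (3.000, 0.500): F = (-5.250, 2.500), so ‖F‖₂ = 5.815.

5.815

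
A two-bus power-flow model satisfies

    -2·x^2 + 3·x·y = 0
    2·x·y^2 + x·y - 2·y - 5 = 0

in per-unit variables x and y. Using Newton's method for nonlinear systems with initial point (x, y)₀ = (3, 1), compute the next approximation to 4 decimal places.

(2.0625, 1.0625)

At (3, 1): F = (-9.0000, 2.0000).
Jacobian J = [[-4·x + 3·y, 3·x], [2·y^2 + y, 4·x·y + x - 2]].
At the point, J = [[-9.0000, 9.0000], [3.0000, 13.0000]] (det J = -144.0000).
Solving J·Δ = −F gives Δ = (-0.9375, 0.0625).
Then the next iterate is (x, y)₁ = (2.0625, 1.0625).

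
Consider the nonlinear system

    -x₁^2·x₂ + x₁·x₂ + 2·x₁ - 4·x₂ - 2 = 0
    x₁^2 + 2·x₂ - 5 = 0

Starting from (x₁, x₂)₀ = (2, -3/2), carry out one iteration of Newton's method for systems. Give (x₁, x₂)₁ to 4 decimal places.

(2.0541, 0.3919)

At (2, -3/2): F = (11.0000, -4.0000).
Jacobian J = [[-2·x₁·x₂ + x₂ + 2, -x₁^2 + x₁ - 4], [2·x₁, 2]].
At the point, J = [[6.5000, -6.0000], [4.0000, 2.0000]] (det J = 37.0000).
Solving J·Δ = −F gives Δ = (0.0541, 1.8919).
Then the next iterate is (x₁, x₂)₁ = (2.0541, 0.3919).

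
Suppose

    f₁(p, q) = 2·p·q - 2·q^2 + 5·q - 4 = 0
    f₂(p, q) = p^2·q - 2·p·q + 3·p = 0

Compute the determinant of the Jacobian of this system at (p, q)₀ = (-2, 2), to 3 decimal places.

-31.000

J = [[2·q, 2·p - 4·q + 5], [2·p·q - 2·q + 3, p^2 - 2·p]].
At the point, J = [[4.000, -7.000], [-9.000, 8.000]].
det J = -31.000.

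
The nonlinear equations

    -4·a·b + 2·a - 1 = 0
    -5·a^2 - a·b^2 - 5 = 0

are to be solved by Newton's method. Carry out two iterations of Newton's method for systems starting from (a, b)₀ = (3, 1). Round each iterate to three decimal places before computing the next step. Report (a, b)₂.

(0.325, 0.461)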